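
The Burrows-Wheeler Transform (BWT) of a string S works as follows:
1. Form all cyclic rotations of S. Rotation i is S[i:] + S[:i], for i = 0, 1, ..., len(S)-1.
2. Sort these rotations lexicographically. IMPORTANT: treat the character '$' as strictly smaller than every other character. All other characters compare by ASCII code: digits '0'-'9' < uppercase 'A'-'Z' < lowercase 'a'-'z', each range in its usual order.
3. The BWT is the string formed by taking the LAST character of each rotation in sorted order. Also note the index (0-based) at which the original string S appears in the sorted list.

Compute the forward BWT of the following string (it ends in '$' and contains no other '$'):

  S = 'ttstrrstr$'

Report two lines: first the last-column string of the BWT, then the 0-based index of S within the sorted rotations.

Answer: rttrrtsst$
9

Derivation:
All 10 rotations (rotation i = S[i:]+S[:i]):
  rot[0] = ttstrrstr$
  rot[1] = tstrrstr$t
  rot[2] = strrstr$tt
  rot[3] = trrstr$tts
  rot[4] = rrstr$ttst
  rot[5] = rstr$ttstr
  rot[6] = str$ttstrr
  rot[7] = tr$ttstrrs
  rot[8] = r$ttstrrst
  rot[9] = $ttstrrstr
Sorted (with $ < everything):
  sorted[0] = $ttstrrstr  (last char: 'r')
  sorted[1] = r$ttstrrst  (last char: 't')
  sorted[2] = rrstr$ttst  (last char: 't')
  sorted[3] = rstr$ttstr  (last char: 'r')
  sorted[4] = str$ttstrr  (last char: 'r')
  sorted[5] = strrstr$tt  (last char: 't')
  sorted[6] = tr$ttstrrs  (last char: 's')
  sorted[7] = trrstr$tts  (last char: 's')
  sorted[8] = tstrrstr$t  (last char: 't')
  sorted[9] = ttstrrstr$  (last char: '$')
Last column: rttrrtsst$
Original string S is at sorted index 9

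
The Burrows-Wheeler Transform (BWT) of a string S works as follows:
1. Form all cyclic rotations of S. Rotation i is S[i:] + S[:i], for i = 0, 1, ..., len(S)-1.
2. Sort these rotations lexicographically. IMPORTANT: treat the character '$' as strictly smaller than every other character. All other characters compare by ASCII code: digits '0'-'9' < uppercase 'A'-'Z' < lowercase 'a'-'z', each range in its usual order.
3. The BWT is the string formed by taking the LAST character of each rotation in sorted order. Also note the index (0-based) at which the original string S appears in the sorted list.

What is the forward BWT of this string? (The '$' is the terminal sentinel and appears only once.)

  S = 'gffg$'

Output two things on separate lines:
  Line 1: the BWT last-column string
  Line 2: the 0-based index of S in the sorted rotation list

All 5 rotations (rotation i = S[i:]+S[:i]):
  rot[0] = gffg$
  rot[1] = ffg$g
  rot[2] = fg$gf
  rot[3] = g$gff
  rot[4] = $gffg
Sorted (with $ < everything):
  sorted[0] = $gffg  (last char: 'g')
  sorted[1] = ffg$g  (last char: 'g')
  sorted[2] = fg$gf  (last char: 'f')
  sorted[3] = g$gff  (last char: 'f')
  sorted[4] = gffg$  (last char: '$')
Last column: ggff$
Original string S is at sorted index 4

Answer: ggff$
4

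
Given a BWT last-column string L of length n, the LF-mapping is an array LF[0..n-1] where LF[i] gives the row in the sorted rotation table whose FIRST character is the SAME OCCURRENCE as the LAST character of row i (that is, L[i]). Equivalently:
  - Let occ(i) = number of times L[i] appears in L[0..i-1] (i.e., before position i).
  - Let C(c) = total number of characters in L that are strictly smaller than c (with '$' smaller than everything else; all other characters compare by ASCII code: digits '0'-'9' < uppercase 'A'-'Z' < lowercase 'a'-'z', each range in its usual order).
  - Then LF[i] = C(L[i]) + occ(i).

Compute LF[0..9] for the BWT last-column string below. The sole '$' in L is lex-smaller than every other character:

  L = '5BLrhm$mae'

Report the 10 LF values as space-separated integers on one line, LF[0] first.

Char counts: '$':1, '5':1, 'B':1, 'L':1, 'a':1, 'e':1, 'h':1, 'm':2, 'r':1
C (first-col start): C('$')=0, C('5')=1, C('B')=2, C('L')=3, C('a')=4, C('e')=5, C('h')=6, C('m')=7, C('r')=9
L[0]='5': occ=0, LF[0]=C('5')+0=1+0=1
L[1]='B': occ=0, LF[1]=C('B')+0=2+0=2
L[2]='L': occ=0, LF[2]=C('L')+0=3+0=3
L[3]='r': occ=0, LF[3]=C('r')+0=9+0=9
L[4]='h': occ=0, LF[4]=C('h')+0=6+0=6
L[5]='m': occ=0, LF[5]=C('m')+0=7+0=7
L[6]='$': occ=0, LF[6]=C('$')+0=0+0=0
L[7]='m': occ=1, LF[7]=C('m')+1=7+1=8
L[8]='a': occ=0, LF[8]=C('a')+0=4+0=4
L[9]='e': occ=0, LF[9]=C('e')+0=5+0=5

Answer: 1 2 3 9 6 7 0 8 4 5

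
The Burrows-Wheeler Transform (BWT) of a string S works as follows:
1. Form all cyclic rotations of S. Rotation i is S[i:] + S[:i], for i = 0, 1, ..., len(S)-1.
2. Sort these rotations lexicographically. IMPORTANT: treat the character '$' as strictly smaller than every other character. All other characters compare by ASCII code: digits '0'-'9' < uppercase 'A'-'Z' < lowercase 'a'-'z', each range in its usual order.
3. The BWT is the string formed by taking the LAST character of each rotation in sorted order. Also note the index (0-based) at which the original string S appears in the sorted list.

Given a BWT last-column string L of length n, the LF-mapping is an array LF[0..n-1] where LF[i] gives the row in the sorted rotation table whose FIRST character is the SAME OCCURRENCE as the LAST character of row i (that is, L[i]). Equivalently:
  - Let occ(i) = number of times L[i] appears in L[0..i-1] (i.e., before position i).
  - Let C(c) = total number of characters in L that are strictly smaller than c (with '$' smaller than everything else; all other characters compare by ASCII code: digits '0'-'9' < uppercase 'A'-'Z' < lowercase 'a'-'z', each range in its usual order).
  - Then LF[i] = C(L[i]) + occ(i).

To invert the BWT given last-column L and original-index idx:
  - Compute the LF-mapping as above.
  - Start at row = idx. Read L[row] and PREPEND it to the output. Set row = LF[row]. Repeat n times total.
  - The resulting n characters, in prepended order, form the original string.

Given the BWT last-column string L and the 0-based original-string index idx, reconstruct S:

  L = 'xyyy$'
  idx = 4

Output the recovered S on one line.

LF mapping: 1 2 3 4 0
Walk LF starting at row 4, prepending L[row]:
  step 1: row=4, L[4]='$', prepend. Next row=LF[4]=0
  step 2: row=0, L[0]='x', prepend. Next row=LF[0]=1
  step 3: row=1, L[1]='y', prepend. Next row=LF[1]=2
  step 4: row=2, L[2]='y', prepend. Next row=LF[2]=3
  step 5: row=3, L[3]='y', prepend. Next row=LF[3]=4
Reversed output: yyyx$

Answer: yyyx$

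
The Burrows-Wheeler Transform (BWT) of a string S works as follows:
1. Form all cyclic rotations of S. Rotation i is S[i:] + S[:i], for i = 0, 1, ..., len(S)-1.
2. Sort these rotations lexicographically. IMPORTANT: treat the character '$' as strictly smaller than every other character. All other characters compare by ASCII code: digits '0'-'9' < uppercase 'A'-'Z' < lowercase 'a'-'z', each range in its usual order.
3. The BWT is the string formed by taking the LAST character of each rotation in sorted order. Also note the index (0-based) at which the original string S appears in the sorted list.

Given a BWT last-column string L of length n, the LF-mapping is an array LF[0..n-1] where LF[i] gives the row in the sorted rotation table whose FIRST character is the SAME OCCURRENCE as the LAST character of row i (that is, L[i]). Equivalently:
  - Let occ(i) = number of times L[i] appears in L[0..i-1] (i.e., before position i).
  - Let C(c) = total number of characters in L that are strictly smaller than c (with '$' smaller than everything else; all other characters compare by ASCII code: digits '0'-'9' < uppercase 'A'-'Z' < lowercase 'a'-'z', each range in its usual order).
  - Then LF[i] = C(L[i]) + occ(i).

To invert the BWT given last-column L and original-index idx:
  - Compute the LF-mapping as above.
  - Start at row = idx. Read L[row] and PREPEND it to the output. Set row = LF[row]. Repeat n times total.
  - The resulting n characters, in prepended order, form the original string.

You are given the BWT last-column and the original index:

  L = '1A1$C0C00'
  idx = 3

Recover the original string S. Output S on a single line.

Answer: 0CA010C1$

Derivation:
LF mapping: 4 6 5 0 7 1 8 2 3
Walk LF starting at row 3, prepending L[row]:
  step 1: row=3, L[3]='$', prepend. Next row=LF[3]=0
  step 2: row=0, L[0]='1', prepend. Next row=LF[0]=4
  step 3: row=4, L[4]='C', prepend. Next row=LF[4]=7
  step 4: row=7, L[7]='0', prepend. Next row=LF[7]=2
  step 5: row=2, L[2]='1', prepend. Next row=LF[2]=5
  step 6: row=5, L[5]='0', prepend. Next row=LF[5]=1
  step 7: row=1, L[1]='A', prepend. Next row=LF[1]=6
  step 8: row=6, L[6]='C', prepend. Next row=LF[6]=8
  step 9: row=8, L[8]='0', prepend. Next row=LF[8]=3
Reversed output: 0CA010C1$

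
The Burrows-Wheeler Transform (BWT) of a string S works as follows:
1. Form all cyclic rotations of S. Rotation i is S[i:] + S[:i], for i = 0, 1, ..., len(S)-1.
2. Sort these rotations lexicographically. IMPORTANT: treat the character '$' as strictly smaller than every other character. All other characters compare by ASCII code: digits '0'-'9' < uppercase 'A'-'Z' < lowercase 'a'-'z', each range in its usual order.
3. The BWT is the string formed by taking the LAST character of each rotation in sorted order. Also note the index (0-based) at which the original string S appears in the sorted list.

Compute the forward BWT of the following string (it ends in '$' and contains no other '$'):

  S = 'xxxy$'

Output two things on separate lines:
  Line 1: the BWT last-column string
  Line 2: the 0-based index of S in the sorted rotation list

Answer: y$xxx
1

Derivation:
All 5 rotations (rotation i = S[i:]+S[:i]):
  rot[0] = xxxy$
  rot[1] = xxy$x
  rot[2] = xy$xx
  rot[3] = y$xxx
  rot[4] = $xxxy
Sorted (with $ < everything):
  sorted[0] = $xxxy  (last char: 'y')
  sorted[1] = xxxy$  (last char: '$')
  sorted[2] = xxy$x  (last char: 'x')
  sorted[3] = xy$xx  (last char: 'x')
  sorted[4] = y$xxx  (last char: 'x')
Last column: y$xxx
Original string S is at sorted index 1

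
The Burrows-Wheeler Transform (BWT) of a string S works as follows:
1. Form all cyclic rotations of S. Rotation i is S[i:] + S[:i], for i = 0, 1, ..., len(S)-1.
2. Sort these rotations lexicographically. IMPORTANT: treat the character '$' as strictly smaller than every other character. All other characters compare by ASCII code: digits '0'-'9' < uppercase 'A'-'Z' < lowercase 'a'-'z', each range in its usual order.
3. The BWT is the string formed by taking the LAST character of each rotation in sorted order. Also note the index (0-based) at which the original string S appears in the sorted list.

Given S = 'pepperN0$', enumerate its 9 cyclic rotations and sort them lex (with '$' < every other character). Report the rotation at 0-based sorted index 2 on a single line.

Answer: N0$pepper

Derivation:
All 9 rotations (rotation i = S[i:]+S[:i]):
  rot[0] = pepperN0$
  rot[1] = epperN0$p
  rot[2] = pperN0$pe
  rot[3] = perN0$pep
  rot[4] = erN0$pepp
  rot[5] = rN0$peppe
  rot[6] = N0$pepper
  rot[7] = 0$pepperN
  rot[8] = $pepperN0
Sorted (with $ < everything):
  sorted[0] = $pepperN0
  sorted[1] = 0$pepperN
  sorted[2] = N0$pepper
  sorted[3] = epperN0$p
  sorted[4] = erN0$pepp
  sorted[5] = pepperN0$
  sorted[6] = perN0$pep
  sorted[7] = pperN0$pe
  sorted[8] = rN0$peppe
sorted[2] = N0$pepper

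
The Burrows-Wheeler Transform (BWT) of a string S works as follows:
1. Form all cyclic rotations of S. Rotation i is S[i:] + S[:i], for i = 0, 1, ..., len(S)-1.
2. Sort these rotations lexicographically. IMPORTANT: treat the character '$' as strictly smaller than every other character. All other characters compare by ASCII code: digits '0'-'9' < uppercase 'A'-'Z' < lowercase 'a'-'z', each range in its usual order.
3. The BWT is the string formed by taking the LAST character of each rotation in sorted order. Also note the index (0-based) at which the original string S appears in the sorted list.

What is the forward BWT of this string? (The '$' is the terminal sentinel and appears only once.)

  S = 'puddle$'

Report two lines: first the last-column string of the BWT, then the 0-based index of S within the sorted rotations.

Answer: eudld$p
5

Derivation:
All 7 rotations (rotation i = S[i:]+S[:i]):
  rot[0] = puddle$
  rot[1] = uddle$p
  rot[2] = ddle$pu
  rot[3] = dle$pud
  rot[4] = le$pudd
  rot[5] = e$puddl
  rot[6] = $puddle
Sorted (with $ < everything):
  sorted[0] = $puddle  (last char: 'e')
  sorted[1] = ddle$pu  (last char: 'u')
  sorted[2] = dle$pud  (last char: 'd')
  sorted[3] = e$puddl  (last char: 'l')
  sorted[4] = le$pudd  (last char: 'd')
  sorted[5] = puddle$  (last char: '$')
  sorted[6] = uddle$p  (last char: 'p')
Last column: eudld$p
Original string S is at sorted index 5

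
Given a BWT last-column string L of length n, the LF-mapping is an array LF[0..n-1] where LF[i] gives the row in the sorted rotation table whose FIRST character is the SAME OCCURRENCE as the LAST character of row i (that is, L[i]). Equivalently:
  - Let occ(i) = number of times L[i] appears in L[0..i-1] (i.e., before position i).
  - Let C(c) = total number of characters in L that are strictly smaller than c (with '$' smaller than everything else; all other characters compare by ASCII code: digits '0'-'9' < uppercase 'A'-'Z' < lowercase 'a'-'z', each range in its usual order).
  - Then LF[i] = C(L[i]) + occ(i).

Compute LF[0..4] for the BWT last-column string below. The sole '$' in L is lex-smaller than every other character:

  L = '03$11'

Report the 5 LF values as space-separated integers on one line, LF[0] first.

Answer: 1 4 0 2 3

Derivation:
Char counts: '$':1, '0':1, '1':2, '3':1
C (first-col start): C('$')=0, C('0')=1, C('1')=2, C('3')=4
L[0]='0': occ=0, LF[0]=C('0')+0=1+0=1
L[1]='3': occ=0, LF[1]=C('3')+0=4+0=4
L[2]='$': occ=0, LF[2]=C('$')+0=0+0=0
L[3]='1': occ=0, LF[3]=C('1')+0=2+0=2
L[4]='1': occ=1, LF[4]=C('1')+1=2+1=3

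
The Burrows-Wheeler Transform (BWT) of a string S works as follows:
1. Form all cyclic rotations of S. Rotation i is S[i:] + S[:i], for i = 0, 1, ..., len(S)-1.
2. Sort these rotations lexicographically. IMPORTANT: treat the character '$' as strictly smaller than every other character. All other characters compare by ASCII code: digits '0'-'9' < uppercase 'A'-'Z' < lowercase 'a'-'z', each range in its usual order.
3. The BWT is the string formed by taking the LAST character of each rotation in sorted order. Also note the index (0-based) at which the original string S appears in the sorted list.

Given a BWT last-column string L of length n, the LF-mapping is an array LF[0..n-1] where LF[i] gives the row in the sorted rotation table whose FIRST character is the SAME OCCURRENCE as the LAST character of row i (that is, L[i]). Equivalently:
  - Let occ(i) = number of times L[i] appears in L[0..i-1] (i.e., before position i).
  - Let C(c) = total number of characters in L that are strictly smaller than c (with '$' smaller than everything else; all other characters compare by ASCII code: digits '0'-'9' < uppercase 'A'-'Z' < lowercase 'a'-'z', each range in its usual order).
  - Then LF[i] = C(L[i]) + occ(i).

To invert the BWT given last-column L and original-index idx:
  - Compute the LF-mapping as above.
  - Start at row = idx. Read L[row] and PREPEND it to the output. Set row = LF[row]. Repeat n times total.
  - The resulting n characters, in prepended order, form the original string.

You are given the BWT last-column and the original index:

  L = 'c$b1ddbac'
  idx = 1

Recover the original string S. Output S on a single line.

Answer: 1badbcdc$

Derivation:
LF mapping: 5 0 3 1 7 8 4 2 6
Walk LF starting at row 1, prepending L[row]:
  step 1: row=1, L[1]='$', prepend. Next row=LF[1]=0
  step 2: row=0, L[0]='c', prepend. Next row=LF[0]=5
  step 3: row=5, L[5]='d', prepend. Next row=LF[5]=8
  step 4: row=8, L[8]='c', prepend. Next row=LF[8]=6
  step 5: row=6, L[6]='b', prepend. Next row=LF[6]=4
  step 6: row=4, L[4]='d', prepend. Next row=LF[4]=7
  step 7: row=7, L[7]='a', prepend. Next row=LF[7]=2
  step 8: row=2, L[2]='b', prepend. Next row=LF[2]=3
  step 9: row=3, L[3]='1', prepend. Next row=LF[3]=1
Reversed output: 1badbcdc$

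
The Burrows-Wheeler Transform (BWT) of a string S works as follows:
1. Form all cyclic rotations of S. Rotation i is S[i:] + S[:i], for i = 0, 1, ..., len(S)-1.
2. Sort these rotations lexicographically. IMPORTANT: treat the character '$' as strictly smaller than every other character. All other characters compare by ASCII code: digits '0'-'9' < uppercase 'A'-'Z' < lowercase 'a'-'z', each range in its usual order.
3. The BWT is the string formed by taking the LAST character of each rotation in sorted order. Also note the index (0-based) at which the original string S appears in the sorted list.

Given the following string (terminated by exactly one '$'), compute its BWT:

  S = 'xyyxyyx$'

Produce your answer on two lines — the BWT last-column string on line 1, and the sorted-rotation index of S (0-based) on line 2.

Answer: xyy$yyxx
3

Derivation:
All 8 rotations (rotation i = S[i:]+S[:i]):
  rot[0] = xyyxyyx$
  rot[1] = yyxyyx$x
  rot[2] = yxyyx$xy
  rot[3] = xyyx$xyy
  rot[4] = yyx$xyyx
  rot[5] = yx$xyyxy
  rot[6] = x$xyyxyy
  rot[7] = $xyyxyyx
Sorted (with $ < everything):
  sorted[0] = $xyyxyyx  (last char: 'x')
  sorted[1] = x$xyyxyy  (last char: 'y')
  sorted[2] = xyyx$xyy  (last char: 'y')
  sorted[3] = xyyxyyx$  (last char: '$')
  sorted[4] = yx$xyyxy  (last char: 'y')
  sorted[5] = yxyyx$xy  (last char: 'y')
  sorted[6] = yyx$xyyx  (last char: 'x')
  sorted[7] = yyxyyx$x  (last char: 'x')
Last column: xyy$yyxx
Original string S is at sorted index 3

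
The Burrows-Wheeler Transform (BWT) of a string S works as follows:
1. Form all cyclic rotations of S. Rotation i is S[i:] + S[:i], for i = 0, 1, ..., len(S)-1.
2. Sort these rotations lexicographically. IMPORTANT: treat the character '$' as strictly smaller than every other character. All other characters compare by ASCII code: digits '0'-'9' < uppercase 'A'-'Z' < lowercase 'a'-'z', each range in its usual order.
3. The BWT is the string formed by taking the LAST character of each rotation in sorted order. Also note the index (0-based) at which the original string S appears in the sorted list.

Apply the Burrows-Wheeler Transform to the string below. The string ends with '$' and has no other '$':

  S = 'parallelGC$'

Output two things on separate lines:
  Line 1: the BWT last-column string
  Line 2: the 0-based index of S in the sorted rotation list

Answer: CGlrplela$a
9

Derivation:
All 11 rotations (rotation i = S[i:]+S[:i]):
  rot[0] = parallelGC$
  rot[1] = arallelGC$p
  rot[2] = rallelGC$pa
  rot[3] = allelGC$par
  rot[4] = llelGC$para
  rot[5] = lelGC$paral
  rot[6] = elGC$parall
  rot[7] = lGC$paralle
  rot[8] = GC$parallel
  rot[9] = C$parallelG
  rot[10] = $parallelGC
Sorted (with $ < everything):
  sorted[0] = $parallelGC  (last char: 'C')
  sorted[1] = C$parallelG  (last char: 'G')
  sorted[2] = GC$parallel  (last char: 'l')
  sorted[3] = allelGC$par  (last char: 'r')
  sorted[4] = arallelGC$p  (last char: 'p')
  sorted[5] = elGC$parall  (last char: 'l')
  sorted[6] = lGC$paralle  (last char: 'e')
  sorted[7] = lelGC$paral  (last char: 'l')
  sorted[8] = llelGC$para  (last char: 'a')
  sorted[9] = parallelGC$  (last char: '$')
  sorted[10] = rallelGC$pa  (last char: 'a')
Last column: CGlrplela$a
Original string S is at sorted index 9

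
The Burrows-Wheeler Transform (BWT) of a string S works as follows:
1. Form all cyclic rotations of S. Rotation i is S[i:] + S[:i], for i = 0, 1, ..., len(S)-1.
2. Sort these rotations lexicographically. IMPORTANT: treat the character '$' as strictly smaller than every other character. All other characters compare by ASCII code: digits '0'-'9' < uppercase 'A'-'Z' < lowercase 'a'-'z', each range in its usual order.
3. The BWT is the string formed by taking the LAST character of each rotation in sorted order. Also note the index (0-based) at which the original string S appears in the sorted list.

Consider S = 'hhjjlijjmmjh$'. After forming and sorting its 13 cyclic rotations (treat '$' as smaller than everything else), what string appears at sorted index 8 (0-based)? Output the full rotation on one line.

Answer: jlijjmmjh$hhj

Derivation:
All 13 rotations (rotation i = S[i:]+S[:i]):
  rot[0] = hhjjlijjmmjh$
  rot[1] = hjjlijjmmjh$h
  rot[2] = jjlijjmmjh$hh
  rot[3] = jlijjmmjh$hhj
  rot[4] = lijjmmjh$hhjj
  rot[5] = ijjmmjh$hhjjl
  rot[6] = jjmmjh$hhjjli
  rot[7] = jmmjh$hhjjlij
  rot[8] = mmjh$hhjjlijj
  rot[9] = mjh$hhjjlijjm
  rot[10] = jh$hhjjlijjmm
  rot[11] = h$hhjjlijjmmj
  rot[12] = $hhjjlijjmmjh
Sorted (with $ < everything):
  sorted[0] = $hhjjlijjmmjh
  sorted[1] = h$hhjjlijjmmj
  sorted[2] = hhjjlijjmmjh$
  sorted[3] = hjjlijjmmjh$h
  sorted[4] = ijjmmjh$hhjjl
  sorted[5] = jh$hhjjlijjmm
  sorted[6] = jjlijjmmjh$hh
  sorted[7] = jjmmjh$hhjjli
  sorted[8] = jlijjmmjh$hhj
  sorted[9] = jmmjh$hhjjlij
  sorted[10] = lijjmmjh$hhjj
  sorted[11] = mjh$hhjjlijjm
  sorted[12] = mmjh$hhjjlijj
sorted[8] = jlijjmmjh$hhj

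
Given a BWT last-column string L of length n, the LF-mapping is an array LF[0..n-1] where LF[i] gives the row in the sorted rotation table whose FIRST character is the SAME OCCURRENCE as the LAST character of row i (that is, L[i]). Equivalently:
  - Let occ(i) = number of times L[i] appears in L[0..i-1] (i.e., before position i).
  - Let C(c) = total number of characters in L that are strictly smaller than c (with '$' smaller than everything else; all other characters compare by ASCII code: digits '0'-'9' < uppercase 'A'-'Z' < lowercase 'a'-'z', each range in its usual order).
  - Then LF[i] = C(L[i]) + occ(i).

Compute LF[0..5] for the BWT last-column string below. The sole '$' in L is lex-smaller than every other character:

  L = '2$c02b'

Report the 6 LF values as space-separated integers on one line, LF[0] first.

Char counts: '$':1, '0':1, '2':2, 'b':1, 'c':1
C (first-col start): C('$')=0, C('0')=1, C('2')=2, C('b')=4, C('c')=5
L[0]='2': occ=0, LF[0]=C('2')+0=2+0=2
L[1]='$': occ=0, LF[1]=C('$')+0=0+0=0
L[2]='c': occ=0, LF[2]=C('c')+0=5+0=5
L[3]='0': occ=0, LF[3]=C('0')+0=1+0=1
L[4]='2': occ=1, LF[4]=C('2')+1=2+1=3
L[5]='b': occ=0, LF[5]=C('b')+0=4+0=4

Answer: 2 0 5 1 3 4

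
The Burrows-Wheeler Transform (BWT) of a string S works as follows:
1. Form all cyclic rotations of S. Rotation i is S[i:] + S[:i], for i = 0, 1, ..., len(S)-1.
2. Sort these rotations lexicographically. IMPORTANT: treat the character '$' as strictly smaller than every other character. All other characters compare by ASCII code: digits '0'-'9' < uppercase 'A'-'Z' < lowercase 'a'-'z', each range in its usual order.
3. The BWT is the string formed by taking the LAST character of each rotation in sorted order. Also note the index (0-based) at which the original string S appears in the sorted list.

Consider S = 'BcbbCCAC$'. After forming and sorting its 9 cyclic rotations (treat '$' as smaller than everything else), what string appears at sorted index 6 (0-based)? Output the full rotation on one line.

Answer: bCCAC$Bcb

Derivation:
All 9 rotations (rotation i = S[i:]+S[:i]):
  rot[0] = BcbbCCAC$
  rot[1] = cbbCCAC$B
  rot[2] = bbCCAC$Bc
  rot[3] = bCCAC$Bcb
  rot[4] = CCAC$Bcbb
  rot[5] = CAC$BcbbC
  rot[6] = AC$BcbbCC
  rot[7] = C$BcbbCCA
  rot[8] = $BcbbCCAC
Sorted (with $ < everything):
  sorted[0] = $BcbbCCAC
  sorted[1] = AC$BcbbCC
  sorted[2] = BcbbCCAC$
  sorted[3] = C$BcbbCCA
  sorted[4] = CAC$BcbbC
  sorted[5] = CCAC$Bcbb
  sorted[6] = bCCAC$Bcb
  sorted[7] = bbCCAC$Bc
  sorted[8] = cbbCCAC$B
sorted[6] = bCCAC$Bcb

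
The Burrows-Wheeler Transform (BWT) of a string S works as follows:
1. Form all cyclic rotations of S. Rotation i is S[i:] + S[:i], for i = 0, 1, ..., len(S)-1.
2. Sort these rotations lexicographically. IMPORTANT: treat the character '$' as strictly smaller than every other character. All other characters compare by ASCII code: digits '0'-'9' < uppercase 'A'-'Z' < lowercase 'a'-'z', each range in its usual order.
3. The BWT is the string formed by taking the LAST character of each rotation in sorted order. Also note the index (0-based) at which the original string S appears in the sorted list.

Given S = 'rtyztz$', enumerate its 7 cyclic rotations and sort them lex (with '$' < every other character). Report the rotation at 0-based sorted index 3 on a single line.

All 7 rotations (rotation i = S[i:]+S[:i]):
  rot[0] = rtyztz$
  rot[1] = tyztz$r
  rot[2] = yztz$rt
  rot[3] = ztz$rty
  rot[4] = tz$rtyz
  rot[5] = z$rtyzt
  rot[6] = $rtyztz
Sorted (with $ < everything):
  sorted[0] = $rtyztz
  sorted[1] = rtyztz$
  sorted[2] = tyztz$r
  sorted[3] = tz$rtyz
  sorted[4] = yztz$rt
  sorted[5] = z$rtyzt
  sorted[6] = ztz$rty
sorted[3] = tz$rtyz

Answer: tz$rtyz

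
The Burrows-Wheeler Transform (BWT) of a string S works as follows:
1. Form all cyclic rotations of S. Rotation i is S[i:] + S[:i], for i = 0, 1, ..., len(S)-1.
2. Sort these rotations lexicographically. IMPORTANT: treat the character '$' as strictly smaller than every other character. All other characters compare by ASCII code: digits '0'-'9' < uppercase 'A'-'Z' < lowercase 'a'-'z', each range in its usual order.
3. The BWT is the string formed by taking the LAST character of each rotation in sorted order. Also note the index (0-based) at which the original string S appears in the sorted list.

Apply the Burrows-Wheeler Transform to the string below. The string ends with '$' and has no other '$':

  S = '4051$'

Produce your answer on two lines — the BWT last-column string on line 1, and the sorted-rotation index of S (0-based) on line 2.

Answer: 145$0
3

Derivation:
All 5 rotations (rotation i = S[i:]+S[:i]):
  rot[0] = 4051$
  rot[1] = 051$4
  rot[2] = 51$40
  rot[3] = 1$405
  rot[4] = $4051
Sorted (with $ < everything):
  sorted[0] = $4051  (last char: '1')
  sorted[1] = 051$4  (last char: '4')
  sorted[2] = 1$405  (last char: '5')
  sorted[3] = 4051$  (last char: '$')
  sorted[4] = 51$40  (last char: '0')
Last column: 145$0
Original string S is at sorted index 3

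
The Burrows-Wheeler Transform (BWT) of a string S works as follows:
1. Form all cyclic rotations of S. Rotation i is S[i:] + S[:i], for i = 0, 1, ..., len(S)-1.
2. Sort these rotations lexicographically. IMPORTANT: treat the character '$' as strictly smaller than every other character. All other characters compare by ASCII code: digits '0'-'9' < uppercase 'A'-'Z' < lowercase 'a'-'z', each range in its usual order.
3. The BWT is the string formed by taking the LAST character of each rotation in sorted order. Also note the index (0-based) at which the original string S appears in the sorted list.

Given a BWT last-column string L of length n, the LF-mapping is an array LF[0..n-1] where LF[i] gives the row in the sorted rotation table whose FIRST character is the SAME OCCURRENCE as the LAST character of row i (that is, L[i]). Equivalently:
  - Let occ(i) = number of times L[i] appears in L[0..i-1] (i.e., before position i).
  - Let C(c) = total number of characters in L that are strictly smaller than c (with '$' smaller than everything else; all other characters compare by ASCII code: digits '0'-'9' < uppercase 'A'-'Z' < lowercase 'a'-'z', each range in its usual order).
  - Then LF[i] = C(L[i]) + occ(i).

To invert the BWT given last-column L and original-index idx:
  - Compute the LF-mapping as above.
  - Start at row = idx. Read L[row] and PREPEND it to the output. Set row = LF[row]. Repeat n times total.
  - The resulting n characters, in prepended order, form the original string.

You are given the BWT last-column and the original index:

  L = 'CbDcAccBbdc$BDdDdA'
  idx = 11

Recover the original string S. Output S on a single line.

Answer: cBDcDAddcbDdbABcC$

Derivation:
LF mapping: 5 9 6 11 1 12 13 3 10 15 14 0 4 7 16 8 17 2
Walk LF starting at row 11, prepending L[row]:
  step 1: row=11, L[11]='$', prepend. Next row=LF[11]=0
  step 2: row=0, L[0]='C', prepend. Next row=LF[0]=5
  step 3: row=5, L[5]='c', prepend. Next row=LF[5]=12
  step 4: row=12, L[12]='B', prepend. Next row=LF[12]=4
  step 5: row=4, L[4]='A', prepend. Next row=LF[4]=1
  step 6: row=1, L[1]='b', prepend. Next row=LF[1]=9
  step 7: row=9, L[9]='d', prepend. Next row=LF[9]=15
  step 8: row=15, L[15]='D', prepend. Next row=LF[15]=8
  step 9: row=8, L[8]='b', prepend. Next row=LF[8]=10
  step 10: row=10, L[10]='c', prepend. Next row=LF[10]=14
  step 11: row=14, L[14]='d', prepend. Next row=LF[14]=16
  step 12: row=16, L[16]='d', prepend. Next row=LF[16]=17
  step 13: row=17, L[17]='A', prepend. Next row=LF[17]=2
  step 14: row=2, L[2]='D', prepend. Next row=LF[2]=6
  step 15: row=6, L[6]='c', prepend. Next row=LF[6]=13
  step 16: row=13, L[13]='D', prepend. Next row=LF[13]=7
  step 17: row=7, L[7]='B', prepend. Next row=LF[7]=3
  step 18: row=3, L[3]='c', prepend. Next row=LF[3]=11
Reversed output: cBDcDAddcbDdbABcC$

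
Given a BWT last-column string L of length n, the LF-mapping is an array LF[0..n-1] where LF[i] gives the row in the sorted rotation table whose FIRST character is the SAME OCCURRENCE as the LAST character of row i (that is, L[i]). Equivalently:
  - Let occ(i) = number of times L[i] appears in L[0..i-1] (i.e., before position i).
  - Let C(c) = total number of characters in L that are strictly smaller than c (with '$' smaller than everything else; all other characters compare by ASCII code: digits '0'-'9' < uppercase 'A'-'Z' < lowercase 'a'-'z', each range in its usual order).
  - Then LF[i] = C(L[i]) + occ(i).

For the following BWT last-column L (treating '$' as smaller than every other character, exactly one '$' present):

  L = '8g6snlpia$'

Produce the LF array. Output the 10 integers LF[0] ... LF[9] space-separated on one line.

Answer: 2 4 1 9 7 6 8 5 3 0

Derivation:
Char counts: '$':1, '6':1, '8':1, 'a':1, 'g':1, 'i':1, 'l':1, 'n':1, 'p':1, 's':1
C (first-col start): C('$')=0, C('6')=1, C('8')=2, C('a')=3, C('g')=4, C('i')=5, C('l')=6, C('n')=7, C('p')=8, C('s')=9
L[0]='8': occ=0, LF[0]=C('8')+0=2+0=2
L[1]='g': occ=0, LF[1]=C('g')+0=4+0=4
L[2]='6': occ=0, LF[2]=C('6')+0=1+0=1
L[3]='s': occ=0, LF[3]=C('s')+0=9+0=9
L[4]='n': occ=0, LF[4]=C('n')+0=7+0=7
L[5]='l': occ=0, LF[5]=C('l')+0=6+0=6
L[6]='p': occ=0, LF[6]=C('p')+0=8+0=8
L[7]='i': occ=0, LF[7]=C('i')+0=5+0=5
L[8]='a': occ=0, LF[8]=C('a')+0=3+0=3
L[9]='$': occ=0, LF[9]=C('$')+0=0+0=0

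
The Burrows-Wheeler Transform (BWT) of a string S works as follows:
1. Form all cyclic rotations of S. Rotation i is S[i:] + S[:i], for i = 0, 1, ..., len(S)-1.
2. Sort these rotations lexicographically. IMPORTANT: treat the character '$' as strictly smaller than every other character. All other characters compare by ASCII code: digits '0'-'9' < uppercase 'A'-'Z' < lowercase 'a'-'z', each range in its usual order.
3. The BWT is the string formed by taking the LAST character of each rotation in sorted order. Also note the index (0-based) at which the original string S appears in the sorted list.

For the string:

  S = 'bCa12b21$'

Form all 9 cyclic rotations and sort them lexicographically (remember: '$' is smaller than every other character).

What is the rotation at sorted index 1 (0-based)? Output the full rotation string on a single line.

Answer: 1$bCa12b2

Derivation:
All 9 rotations (rotation i = S[i:]+S[:i]):
  rot[0] = bCa12b21$
  rot[1] = Ca12b21$b
  rot[2] = a12b21$bC
  rot[3] = 12b21$bCa
  rot[4] = 2b21$bCa1
  rot[5] = b21$bCa12
  rot[6] = 21$bCa12b
  rot[7] = 1$bCa12b2
  rot[8] = $bCa12b21
Sorted (with $ < everything):
  sorted[0] = $bCa12b21
  sorted[1] = 1$bCa12b2
  sorted[2] = 12b21$bCa
  sorted[3] = 21$bCa12b
  sorted[4] = 2b21$bCa1
  sorted[5] = Ca12b21$b
  sorted[6] = a12b21$bC
  sorted[7] = b21$bCa12
  sorted[8] = bCa12b21$
sorted[1] = 1$bCa12b2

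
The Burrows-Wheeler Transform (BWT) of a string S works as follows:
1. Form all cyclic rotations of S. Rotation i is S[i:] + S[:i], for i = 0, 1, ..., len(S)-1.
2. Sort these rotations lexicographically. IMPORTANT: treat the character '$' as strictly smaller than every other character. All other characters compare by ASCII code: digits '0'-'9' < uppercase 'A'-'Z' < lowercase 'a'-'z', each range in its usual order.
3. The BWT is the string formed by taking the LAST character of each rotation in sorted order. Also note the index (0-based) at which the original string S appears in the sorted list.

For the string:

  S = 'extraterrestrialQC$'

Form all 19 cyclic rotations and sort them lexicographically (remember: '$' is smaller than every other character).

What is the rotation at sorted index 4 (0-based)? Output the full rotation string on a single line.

All 19 rotations (rotation i = S[i:]+S[:i]):
  rot[0] = extraterrestrialQC$
  rot[1] = xtraterrestrialQC$e
  rot[2] = traterrestrialQC$ex
  rot[3] = raterrestrialQC$ext
  rot[4] = aterrestrialQC$extr
  rot[5] = terrestrialQC$extra
  rot[6] = errestrialQC$extrat
  rot[7] = rrestrialQC$extrate
  rot[8] = restrialQC$extrater
  rot[9] = estrialQC$extraterr
  rot[10] = strialQC$extraterre
  rot[11] = trialQC$extraterres
  rot[12] = rialQC$extraterrest
  rot[13] = ialQC$extraterrestr
  rot[14] = alQC$extraterrestri
  rot[15] = lQC$extraterrestria
  rot[16] = QC$extraterrestrial
  rot[17] = C$extraterrestrialQ
  rot[18] = $extraterrestrialQC
Sorted (with $ < everything):
  sorted[0] = $extraterrestrialQC
  sorted[1] = C$extraterrestrialQ
  sorted[2] = QC$extraterrestrial
  sorted[3] = alQC$extraterrestri
  sorted[4] = aterrestrialQC$extr
  sorted[5] = errestrialQC$extrat
  sorted[6] = estrialQC$extraterr
  sorted[7] = extraterrestrialQC$
  sorted[8] = ialQC$extraterrestr
  sorted[9] = lQC$extraterrestria
  sorted[10] = raterrestrialQC$ext
  sorted[11] = restrialQC$extrater
  sorted[12] = rialQC$extraterrest
  sorted[13] = rrestrialQC$extrate
  sorted[14] = strialQC$extraterre
  sorted[15] = terrestrialQC$extra
  sorted[16] = traterrestrialQC$ex
  sorted[17] = trialQC$extraterres
  sorted[18] = xtraterrestrialQC$e
sorted[4] = aterrestrialQC$extr

Answer: aterrestrialQC$extr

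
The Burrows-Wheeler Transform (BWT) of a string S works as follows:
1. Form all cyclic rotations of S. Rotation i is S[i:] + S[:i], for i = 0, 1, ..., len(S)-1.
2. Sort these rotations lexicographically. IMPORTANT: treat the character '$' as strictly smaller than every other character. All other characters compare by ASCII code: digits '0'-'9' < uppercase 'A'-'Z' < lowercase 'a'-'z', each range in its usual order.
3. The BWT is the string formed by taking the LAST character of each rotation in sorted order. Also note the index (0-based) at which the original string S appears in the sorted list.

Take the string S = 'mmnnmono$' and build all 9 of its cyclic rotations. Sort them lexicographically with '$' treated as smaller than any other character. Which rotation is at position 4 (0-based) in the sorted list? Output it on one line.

All 9 rotations (rotation i = S[i:]+S[:i]):
  rot[0] = mmnnmono$
  rot[1] = mnnmono$m
  rot[2] = nnmono$mm
  rot[3] = nmono$mmn
  rot[4] = mono$mmnn
  rot[5] = ono$mmnnm
  rot[6] = no$mmnnmo
  rot[7] = o$mmnnmon
  rot[8] = $mmnnmono
Sorted (with $ < everything):
  sorted[0] = $mmnnmono
  sorted[1] = mmnnmono$
  sorted[2] = mnnmono$m
  sorted[3] = mono$mmnn
  sorted[4] = nmono$mmn
  sorted[5] = nnmono$mm
  sorted[6] = no$mmnnmo
  sorted[7] = o$mmnnmon
  sorted[8] = ono$mmnnm
sorted[4] = nmono$mmn

Answer: nmono$mmn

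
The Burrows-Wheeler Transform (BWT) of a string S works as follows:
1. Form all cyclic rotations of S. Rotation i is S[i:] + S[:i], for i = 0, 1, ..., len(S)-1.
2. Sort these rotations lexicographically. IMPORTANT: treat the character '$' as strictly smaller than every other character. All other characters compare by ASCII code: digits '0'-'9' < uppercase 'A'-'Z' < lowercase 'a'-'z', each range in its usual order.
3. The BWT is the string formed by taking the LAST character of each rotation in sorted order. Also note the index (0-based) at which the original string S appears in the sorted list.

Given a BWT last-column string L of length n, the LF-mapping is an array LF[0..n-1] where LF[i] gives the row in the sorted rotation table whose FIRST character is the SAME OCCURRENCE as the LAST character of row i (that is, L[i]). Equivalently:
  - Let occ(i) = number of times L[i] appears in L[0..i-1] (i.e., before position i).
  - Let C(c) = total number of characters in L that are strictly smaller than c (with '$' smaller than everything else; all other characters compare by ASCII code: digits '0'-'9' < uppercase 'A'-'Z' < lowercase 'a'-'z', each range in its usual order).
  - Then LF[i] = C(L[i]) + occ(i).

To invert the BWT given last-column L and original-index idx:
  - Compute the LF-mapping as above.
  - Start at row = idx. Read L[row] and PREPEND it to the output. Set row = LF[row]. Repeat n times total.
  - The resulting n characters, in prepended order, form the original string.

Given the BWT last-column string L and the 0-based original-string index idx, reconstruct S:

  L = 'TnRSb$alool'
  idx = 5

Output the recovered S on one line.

LF mapping: 3 8 1 2 5 0 4 6 9 10 7
Walk LF starting at row 5, prepending L[row]:
  step 1: row=5, L[5]='$', prepend. Next row=LF[5]=0
  step 2: row=0, L[0]='T', prepend. Next row=LF[0]=3
  step 3: row=3, L[3]='S', prepend. Next row=LF[3]=2
  step 4: row=2, L[2]='R', prepend. Next row=LF[2]=1
  step 5: row=1, L[1]='n', prepend. Next row=LF[1]=8
  step 6: row=8, L[8]='o', prepend. Next row=LF[8]=9
  step 7: row=9, L[9]='o', prepend. Next row=LF[9]=10
  step 8: row=10, L[10]='l', prepend. Next row=LF[10]=7
  step 9: row=7, L[7]='l', prepend. Next row=LF[7]=6
  step 10: row=6, L[6]='a', prepend. Next row=LF[6]=4
  step 11: row=4, L[4]='b', prepend. Next row=LF[4]=5
Reversed output: balloonRST$

Answer: balloonRST$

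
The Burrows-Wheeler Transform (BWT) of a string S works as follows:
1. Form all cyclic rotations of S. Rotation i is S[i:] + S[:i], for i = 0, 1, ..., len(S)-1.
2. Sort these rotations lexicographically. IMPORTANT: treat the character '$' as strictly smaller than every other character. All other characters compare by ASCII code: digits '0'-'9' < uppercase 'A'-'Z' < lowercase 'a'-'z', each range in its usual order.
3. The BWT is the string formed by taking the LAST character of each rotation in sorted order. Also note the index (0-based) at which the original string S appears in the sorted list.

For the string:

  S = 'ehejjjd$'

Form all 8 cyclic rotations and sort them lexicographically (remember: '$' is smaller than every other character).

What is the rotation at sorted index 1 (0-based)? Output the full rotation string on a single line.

Answer: d$ehejjj

Derivation:
All 8 rotations (rotation i = S[i:]+S[:i]):
  rot[0] = ehejjjd$
  rot[1] = hejjjd$e
  rot[2] = ejjjd$eh
  rot[3] = jjjd$ehe
  rot[4] = jjd$ehej
  rot[5] = jd$ehejj
  rot[6] = d$ehejjj
  rot[7] = $ehejjjd
Sorted (with $ < everything):
  sorted[0] = $ehejjjd
  sorted[1] = d$ehejjj
  sorted[2] = ehejjjd$
  sorted[3] = ejjjd$eh
  sorted[4] = hejjjd$e
  sorted[5] = jd$ehejj
  sorted[6] = jjd$ehej
  sorted[7] = jjjd$ehe
sorted[1] = d$ehejjj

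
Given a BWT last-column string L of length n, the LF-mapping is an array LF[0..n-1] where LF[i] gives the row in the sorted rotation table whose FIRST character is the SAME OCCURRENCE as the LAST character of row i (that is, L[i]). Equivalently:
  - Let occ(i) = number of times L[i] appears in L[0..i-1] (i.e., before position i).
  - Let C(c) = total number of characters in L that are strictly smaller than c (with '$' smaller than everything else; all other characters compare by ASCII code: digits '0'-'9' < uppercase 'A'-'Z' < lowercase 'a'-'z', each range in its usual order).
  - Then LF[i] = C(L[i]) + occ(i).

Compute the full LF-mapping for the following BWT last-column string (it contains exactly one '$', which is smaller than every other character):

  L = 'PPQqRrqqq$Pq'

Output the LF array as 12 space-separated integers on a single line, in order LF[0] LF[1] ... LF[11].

Char counts: '$':1, 'P':3, 'Q':1, 'R':1, 'q':5, 'r':1
C (first-col start): C('$')=0, C('P')=1, C('Q')=4, C('R')=5, C('q')=6, C('r')=11
L[0]='P': occ=0, LF[0]=C('P')+0=1+0=1
L[1]='P': occ=1, LF[1]=C('P')+1=1+1=2
L[2]='Q': occ=0, LF[2]=C('Q')+0=4+0=4
L[3]='q': occ=0, LF[3]=C('q')+0=6+0=6
L[4]='R': occ=0, LF[4]=C('R')+0=5+0=5
L[5]='r': occ=0, LF[5]=C('r')+0=11+0=11
L[6]='q': occ=1, LF[6]=C('q')+1=6+1=7
L[7]='q': occ=2, LF[7]=C('q')+2=6+2=8
L[8]='q': occ=3, LF[8]=C('q')+3=6+3=9
L[9]='$': occ=0, LF[9]=C('$')+0=0+0=0
L[10]='P': occ=2, LF[10]=C('P')+2=1+2=3
L[11]='q': occ=4, LF[11]=C('q')+4=6+4=10

Answer: 1 2 4 6 5 11 7 8 9 0 3 10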